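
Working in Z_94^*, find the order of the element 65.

23

Since 65 ∈ (Z/94Z)^×, its order divides φ(94) = φ(2)·φ(47) = 1·46 = 46 = 2 · 23.
Divisors of 46: 1, 2, 23, 46.
Check 65^d mod 94 for each divisor in increasing order:
65^1 ≡ 65
65^2 ≡ 89
65^23 ≡ 1
The smallest such exponent is 23, so the order of 65 is 23.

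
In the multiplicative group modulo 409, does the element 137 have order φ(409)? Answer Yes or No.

No

φ(409) = 409 − 1 = 408 = 2^3 · 3 · 17.
Test 137^(408/q) mod 409 for each prime factor q of 408:
137^204 ≡ 1 (mod 409)  [q = 2: ≡ 1 ✗]
137^136 ≡ 53 (mod 409)  [q = 3: ≢ 1 ✓]
137^24 ≡ 89 (mod 409)  [q = 17: ≢ 1 ✓]
The check at q = 2 fails, so 137 generates a proper subgroup.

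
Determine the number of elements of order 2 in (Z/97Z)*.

1

φ(97) = 97 − 1 = 96 = 2^5 · 3.
In a cyclic group of order 96, there are φ(d) elements of order d for each divisor d of 96, and zero for non-divisors.
2 | 96, and φ(2) = 2 − 1 = 1.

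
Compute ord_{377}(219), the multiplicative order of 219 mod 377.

ord(219) | φ(377) = φ(13·29) = (13−1)·(29−1) = 12·28 = 336 = 2^4 · 3 · 7.
Divisors of 336: 1, 2, 3, 4, 6, 7, 8, 12, 14, 16, 21, 24, 28, 42, 48, 56, 84, 112, 168, 336.
Check 219^d mod 377 for each divisor in increasing order:
219^1 ≡ 219
219^2 ≡ 82
219^3 ≡ 239
219^4 ≡ 315
219^6 ≡ 194
219^7 ≡ 262
219^8 ≡ 74
219^12 ≡ 313
219^14 ≡ 30
219^16 ≡ 198
219^21 ≡ 320
219^24 ≡ 326
219^28 ≡ 146
219^42 ≡ 233
219^48 ≡ 339
219^56 ≡ 204
219^84 ≡ 1
So ord_377(219) = 84.

84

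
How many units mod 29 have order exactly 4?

2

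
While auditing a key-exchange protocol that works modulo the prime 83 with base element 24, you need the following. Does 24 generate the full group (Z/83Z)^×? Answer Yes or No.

Yes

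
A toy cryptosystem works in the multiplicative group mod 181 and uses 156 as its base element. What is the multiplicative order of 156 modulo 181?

30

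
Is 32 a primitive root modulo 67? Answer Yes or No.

φ(67) = 67 − 1 = 66 = 2 · 3 · 11.
Test 32^(66/q) mod 67 for each prime factor q of 66:
32^33 ≡ 66 (mod 67)  [q = 2: ≢ 1 ✓]
32^22 ≡ 29 (mod 67)  [q = 3: ≢ 1 ✓]
32^6 ≡ 25 (mod 67)  [q = 11: ≢ 1 ✓]
Every test exponent gives a nontrivial residue, hence 32 generates the full group.

Yes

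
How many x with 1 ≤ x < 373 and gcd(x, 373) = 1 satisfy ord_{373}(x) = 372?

120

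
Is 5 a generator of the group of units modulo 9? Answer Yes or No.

Yes

φ(9) = φ(3^2) = 3·(3−1) = 6 = 2 · 3.
An element g generates (Z/9Z)^× iff g^(6/q) ≢ 1 (mod 9) for each prime q ∈ {2, 3}.
5^3 ≡ 8 (mod 9)  [q = 2: ≢ 1 ✓]
5^2 ≡ 7 (mod 9)  [q = 3: ≢ 1 ✓]
All checks pass, so 5 has order 6 and is a primitive root modulo 9.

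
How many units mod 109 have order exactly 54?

18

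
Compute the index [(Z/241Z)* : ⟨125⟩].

6

The order of 125 must divide φ(241) = 241 − 1 = 240 = 2^4 · 3 · 5.
Divisors of 240: 1, 2, 3, 4, 5, 6, 8, 10, 12, 15, 16, 20, 24, 30, 40, 48, 60, 80, 120, 240.
Test each divisor d:
125^1 ≡ 125 (mod 241)
125^2 ≡ 201 (mod 241)
125^3 ≡ 61 (mod 241)
125^4 ≡ 154 (mod 241)
125^5 ≡ 211 (mod 241)
125^6 ≡ 106 (mod 241)
125^8 ≡ 98 (mod 241)
125^10 ≡ 177 (mod 241)
125^12 ≡ 150 (mod 241)
125^15 ≡ 233 (mod 241)
125^16 ≡ 205 (mod 241)
125^20 ≡ 240 (mod 241)
125^24 ≡ 87 (mod 241)
125^30 ≡ 64 (mod 241)
125^40 ≡ 1 (mod 241) ✓
The order of 125 is 40, so the subgroup it generates has 40 elements.
The index is φ(241) / ord(125) = 240 / 40 = 6.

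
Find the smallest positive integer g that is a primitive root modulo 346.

φ(346) = φ(2)·φ(173) = 1·172 = 172 = 2^2 · 43.
Test candidates g = 2, 3, … against the prime factors q ∈ {2, 43} of φ(346): g is a generator iff g^(172/q) ≢ 1 for every such q.
g = 2: gcd(2, 346) = 2 > 1, not a unit — skip.
g = 3: 3^86 ≡ 345; 3^4 ≡ 81 — none is 1, so 3 is a primitive root.
So 3 is the smallest generator of (Z/346Z)^×.

3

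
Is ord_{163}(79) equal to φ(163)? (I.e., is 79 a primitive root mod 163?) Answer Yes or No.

Yes

φ(163) = 163 − 1 = 162 = 2 · 3^4.
79 is a primitive root mod 163 iff 79^(φ(163)/q) ≢ 1 for every prime q | φ(163), i.e. q ∈ {2, 3}.
79^81 ≡ 162 (mod 163)  [q = 2: ≢ 1 ✓]
79^54 ≡ 58 (mod 163)  [q = 3: ≢ 1 ✓]
Every test exponent gives a nontrivial residue, hence 79 generates the full group.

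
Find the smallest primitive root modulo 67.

2

φ(67) = 67 − 1 = 66 = 2 · 3 · 11.
g is a primitive root iff g^(66/q) ≢ 1 (mod 67) for each prime q ∈ {2, 3, 11}.
g = 2: 2^33 ≡ 66; 2^22 ≡ 37; 2^6 ≡ 64 — none is 1, so 2 is a primitive root.
The smallest primitive root modulo 67 is 2.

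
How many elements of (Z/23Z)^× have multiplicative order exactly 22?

10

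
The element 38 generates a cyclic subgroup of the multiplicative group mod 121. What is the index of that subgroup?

2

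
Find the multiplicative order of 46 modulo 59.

29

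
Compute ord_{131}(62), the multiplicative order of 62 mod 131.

The order of 62 must divide φ(131) = 131 − 1 = 130 = 2 · 5 · 13.
Divisors of 130: 1, 2, 5, 10, 13, 26, 65, 130.
Test each divisor d:
62^1 ≡ 62 (mod 131)
62^2 ≡ 45 (mod 131)
62^5 ≡ 52 (mod 131)
62^10 ≡ 84 (mod 131)
62^13 ≡ 1 (mod 131) ✓
The smallest such exponent is 13, so the order of 62 is 13.

13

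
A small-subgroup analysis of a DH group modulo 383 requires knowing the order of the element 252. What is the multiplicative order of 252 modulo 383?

191

By Lagrange's theorem, ord_383(252) divides φ(383) = 383 − 1 = 382 = 2 · 191.
Divisors of 382: 1, 2, 191, 382.
Check 252^d mod 383 for each divisor in increasing order:
252^1 ≡ 252
252^2 ≡ 309
252^191 ≡ 1
So ord_383(252) = 191.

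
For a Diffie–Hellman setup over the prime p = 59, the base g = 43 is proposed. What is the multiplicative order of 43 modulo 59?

58

Since 43 ∈ (Z/59Z)^×, its order divides φ(59) = 59 − 1 = 58 = 2 · 29.
Divisors of 58: 1, 2, 29, 58.
Test each divisor d:
43^1 ≡ 43 (mod 59)
43^2 ≡ 20 (mod 59)
43^29 ≡ 58 (mod 59)
43^58 ≡ 1 (mod 59) ✓
So ord_59(43) = 58.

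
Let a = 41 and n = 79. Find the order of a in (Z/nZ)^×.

26

Since 41 ∈ (Z/79Z)^×, its order divides φ(79) = 79 − 1 = 78 = 2 · 3 · 13.
Divisors of 78: 1, 2, 3, 6, 13, 26, 39, 78.
Test each divisor d:
41^1 ≡ 41
41^2 ≡ 22
41^3 ≡ 33
41^6 ≡ 62
41^13 ≡ 78
41^26 ≡ 1
The smallest such exponent is 26, so the order of 41 is 26.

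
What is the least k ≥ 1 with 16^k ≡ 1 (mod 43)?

7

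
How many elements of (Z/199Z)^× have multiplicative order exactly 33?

φ(199) = 199 − 1 = 198 = 2 · 3^2 · 11.
(Z/199Z)^× is cyclic (|G| = 198); a cyclic group of order m has exactly φ(d) elements of each order d | m, and none otherwise.
33 = 3 · 11 divides 198, and φ(33) = 20.

20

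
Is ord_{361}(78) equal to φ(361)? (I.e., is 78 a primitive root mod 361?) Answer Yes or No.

Yes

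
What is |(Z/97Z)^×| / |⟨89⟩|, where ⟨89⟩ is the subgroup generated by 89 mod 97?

6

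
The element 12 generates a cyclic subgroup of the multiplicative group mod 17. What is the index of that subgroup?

1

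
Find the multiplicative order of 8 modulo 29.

Since 8 ∈ (Z/29Z)^×, its order divides φ(29) = 29 − 1 = 28 = 2^2 · 7.
Divisors of 28: 1, 2, 4, 7, 14, 28.
Evaluate successive powers at the divisors of 28:
8^1 ≡ 8 (mod 29)
8^2 ≡ 6 (mod 29)
8^4 ≡ 7 (mod 29)
8^7 ≡ 17 (mod 29)
8^14 ≡ 28 (mod 29)
8^28 ≡ 1 (mod 29) ✓
So ord_29(8) = 28.

28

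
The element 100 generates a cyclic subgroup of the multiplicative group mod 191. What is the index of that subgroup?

2

ord(100) | φ(191) = 191 − 1 = 190 = 2 · 5 · 19.
Divisors of 190: 1, 2, 5, 10, 19, 38, 95, 190.
Evaluate successive powers at the divisors of 190:
100^1 ≡ 100 (mod 191)
100^2 ≡ 68 (mod 191)
100^5 ≡ 180 (mod 191)
100^10 ≡ 121 (mod 191)
100^19 ≡ 49 (mod 191)
100^38 ≡ 109 (mod 191)
100^95 ≡ 1 (mod 191) ✓
The order of 100 is 95, so the subgroup it generates has 95 elements.
[(Z/191Z)^× : ⟨100⟩] = 190/95 = 2.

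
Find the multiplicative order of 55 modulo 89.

Since 55 ∈ (Z/89Z)^×, its order divides φ(89) = 89 − 1 = 88 = 2^3 · 11.
Divisors of 88: 1, 2, 4, 8, 11, 22, 44, 88.
Check 55^d mod 89 for each divisor in increasing order:
55^1 ≡ 55 (mod 89)
55^2 ≡ 88 (mod 89)
55^4 ≡ 1 (mod 89) ✓
Hence ord(55) = 4.

4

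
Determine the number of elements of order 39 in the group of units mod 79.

φ(79) = 79 − 1 = 78 = 2 · 3 · 13.
(Z/79Z)^× is cyclic (|G| = 78); a cyclic group of order m has exactly φ(d) elements of each order d | m, and none otherwise.
39 = 3 · 13 divides 78, and φ(39) = 24.

24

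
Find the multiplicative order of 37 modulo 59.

58

The order of 37 must divide φ(59) = 59 − 1 = 58 = 2 · 29.
Divisors of 58: 1, 2, 29, 58.
Compute 37^d (mod 59) for the divisors d until we hit 1:
37^1 ≡ 37
37^2 ≡ 12
37^29 ≡ 58
37^58 ≡ 1
So ord_59(37) = 58.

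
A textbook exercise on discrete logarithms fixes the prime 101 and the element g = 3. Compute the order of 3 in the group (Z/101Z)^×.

100

By Lagrange's theorem, ord_101(3) divides φ(101) = 101 − 1 = 100 = 2^2 · 5^2.
Divisors of 100: 1, 2, 4, 5, 10, 20, 25, 50, 100.
Compute 3^d (mod 101) for the divisors d until we hit 1:
3^1 ≡ 3
3^2 ≡ 9
3^4 ≡ 81
3^5 ≡ 41
3^10 ≡ 65
3^20 ≡ 84
3^25 ≡ 10
3^50 ≡ 100
3^100 ≡ 1
Therefore the multiplicative order of 3 modulo 101 is 100.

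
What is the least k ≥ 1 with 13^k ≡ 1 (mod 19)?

18

Since 13 ∈ (Z/19Z)^×, its order divides φ(19) = 19 − 1 = 18 = 2 · 3^2.
Divisors of 18: 1, 2, 3, 6, 9, 18.
Check 13^d mod 19 for each divisor in increasing order:
13^1 ≡ 13 (mod 19)
13^2 ≡ 17 (mod 19)
13^3 ≡ 12 (mod 19)
13^6 ≡ 11 (mod 19)
13^9 ≡ 18 (mod 19)
13^18 ≡ 1 (mod 19) ✓
So ord_19(13) = 18.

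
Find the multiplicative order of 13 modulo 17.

4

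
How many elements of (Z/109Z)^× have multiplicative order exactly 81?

φ(109) = 109 − 1 = 108 = 2^2 · 3^3.
(Z/109Z)^× is cyclic (|G| = 108); a cyclic group of order m has exactly φ(d) elements of each order d | m, and none otherwise.
Since 81 ∤ 108, the count is 0.

0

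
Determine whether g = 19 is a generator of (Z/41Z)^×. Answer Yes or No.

Yes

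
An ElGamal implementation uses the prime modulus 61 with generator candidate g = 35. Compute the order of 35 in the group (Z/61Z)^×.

ord(35) | φ(61) = 61 − 1 = 60 = 2^2 · 3 · 5.
Divisors of 60: 1, 2, 3, 4, 5, 6, 10, 12, 15, 20, 30, 60.
Check 35^d mod 61 for each divisor in increasing order:
35^1 ≡ 35 (mod 61)
35^2 ≡ 5 (mod 61)
35^3 ≡ 53 (mod 61)
35^4 ≡ 25 (mod 61)
35^5 ≡ 21 (mod 61)
35^6 ≡ 3 (mod 61)
35^10 ≡ 14 (mod 61)
35^12 ≡ 9 (mod 61)
35^15 ≡ 50 (mod 61)
35^20 ≡ 13 (mod 61)
35^30 ≡ 60 (mod 61)
35^60 ≡ 1 (mod 61) ✓
Therefore the multiplicative order of 35 modulo 61 is 60.

60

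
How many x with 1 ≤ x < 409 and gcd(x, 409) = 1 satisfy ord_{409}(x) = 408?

128

φ(409) = 409 − 1 = 408 = 2^3 · 3 · 17.
In a cyclic group of order 408, there are φ(d) elements of order d for each divisor d of 408, and zero for non-divisors.
408 = 2^3 · 3 · 17 divides 408, and φ(408) = 128.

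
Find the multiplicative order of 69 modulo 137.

68

The order of 69 must divide φ(137) = 137 − 1 = 136 = 2^3 · 17.
Divisors of 136: 1, 2, 4, 8, 17, 34, 68, 136.
Check 69^d mod 137 for each divisor in increasing order:
69^1 ≡ 69 (mod 137)
69^2 ≡ 103 (mod 137)
69^4 ≡ 60 (mod 137)
69^8 ≡ 38 (mod 137)
69^17 ≡ 37 (mod 137)
69^34 ≡ 136 (mod 137)
69^68 ≡ 1 (mod 137) ✓
The smallest such exponent is 68, so the order of 69 is 68.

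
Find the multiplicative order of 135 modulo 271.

270

By Lagrange's theorem, ord_271(135) divides φ(271) = 271 − 1 = 270 = 2 · 3^3 · 5.
Divisors of 270: 1, 2, 3, 5, 6, 9, 10, 15, 18, 27, 30, 45, 54, 90, 135, 270.
Evaluate successive powers at the divisors of 270:
135^1 ≡ 135 (mod 271)
135^2 ≡ 68 (mod 271)
135^3 ≡ 237 (mod 271)
135^5 ≡ 127 (mod 271)
135^6 ≡ 72 (mod 271)
135^9 ≡ 262 (mod 271)
135^10 ≡ 140 (mod 271)
135^15 ≡ 165 (mod 271)
135^18 ≡ 81 (mod 271)
135^27 ≡ 84 (mod 271)
135^30 ≡ 125 (mod 271)
135^45 ≡ 29 (mod 271)
135^54 ≡ 10 (mod 271)
135^90 ≡ 28 (mod 271)
135^135 ≡ 270 (mod 271)
135^270 ≡ 1 (mod 271) ✓
Hence ord(135) = 270.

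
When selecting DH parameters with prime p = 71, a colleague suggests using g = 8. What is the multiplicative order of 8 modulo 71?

The order of 8 must divide φ(71) = 71 − 1 = 70 = 2 · 5 · 7.
Divisors of 70: 1, 2, 5, 7, 10, 14, 35, 70.
Compute 8^d (mod 71) for the divisors d until we hit 1:
8^1 ≡ 8
8^2 ≡ 64
8^5 ≡ 37
8^7 ≡ 25
8^10 ≡ 20
8^14 ≡ 57
8^35 ≡ 1
Therefore the multiplicative order of 8 modulo 71 is 35.

35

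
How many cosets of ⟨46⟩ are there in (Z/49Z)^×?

Since 46 ∈ (Z/49Z)^×, its order divides φ(49) = φ(7^2) = 7·(7−1) = 42 = 2 · 3 · 7.
Divisors of 42: 1, 2, 3, 6, 7, 14, 21, 42.
Compute 46^d (mod 49) for the divisors d until we hit 1:
46^1 ≡ 46 (mod 49)
46^2 ≡ 9 (mod 49)
46^3 ≡ 22 (mod 49)
46^6 ≡ 43 (mod 49)
46^7 ≡ 18 (mod 49)
46^14 ≡ 30 (mod 49)
46^21 ≡ 1 (mod 49) ✓
Thus |⟨46⟩| = ord(46) = 21.
[(Z/49Z)^× : ⟨46⟩] = 42/21 = 2.

2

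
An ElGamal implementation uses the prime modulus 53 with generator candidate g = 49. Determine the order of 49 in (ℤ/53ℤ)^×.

ord(49) | φ(53) = 53 − 1 = 52 = 2^2 · 13.
Divisors of 52: 1, 2, 4, 13, 26, 52.
Test each divisor d:
49^1 ≡ 49 (mod 53)
49^2 ≡ 16 (mod 53)
49^4 ≡ 44 (mod 53)
49^13 ≡ 1 (mod 53) ✓
So ord_53(49) = 13.

13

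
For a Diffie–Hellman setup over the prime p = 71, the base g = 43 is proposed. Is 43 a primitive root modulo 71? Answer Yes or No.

φ(71) = 71 − 1 = 70 = 2 · 5 · 7.
It suffices to check that the order of 43 is not a proper divisor of 70: compute 43^(70/q) for q ∈ {2, 5, 7}.
43^35 ≡ 1 (mod 71)  [q = 2: ≡ 1 ✗]
43^14 ≡ 57 (mod 71)  [q = 5: ≢ 1 ✓]
43^10 ≡ 30 (mod 71)  [q = 7: ≢ 1 ✓]
The check at q = 2 fails, so 43 generates a proper subgroup.

No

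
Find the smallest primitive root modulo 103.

5

φ(103) = 103 − 1 = 102 = 2 · 3 · 17.
g is a primitive root iff g^(102/q) ≢ 1 (mod 103) for each prime q ∈ {2, 3, 17}.
g = 2: 2^51 ≡ 1 — hits 1, so not a primitive root.
g = 3: 3^51 ≡ 102; 3^34 ≡ 1 — hits 1, so not a primitive root.
g = 4: 4^51 ≡ 1 — hits 1, so not a primitive root.
g = 5: 5^51 ≡ 102; 5^34 ≡ 56; 5^6 ≡ 72 — none is 1, so 5 is a primitive root.
The smallest primitive root modulo 103 is 5.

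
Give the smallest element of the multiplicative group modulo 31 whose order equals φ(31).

3

φ(31) = 31 − 1 = 30 = 2 · 3 · 5.
g is a primitive root iff g^(30/q) ≢ 1 (mod 31) for each prime q ∈ {2, 3, 5}.
g = 2: 2^15 ≡ 1 — hits 1, so not a primitive root.
g = 3: 3^15 ≡ 30; 3^10 ≡ 25; 3^6 ≡ 16 — none is 1, so 3 is a primitive root.
Hence the least primitive root of 31 is 3.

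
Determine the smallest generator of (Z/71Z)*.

7

φ(71) = 71 − 1 = 70 = 2 · 5 · 7.
g is a primitive root iff g^(70/q) ≢ 1 (mod 71) for each prime q ∈ {2, 5, 7}.
g = 2: 2^35 ≡ 1 — hits 1, so not a primitive root.
g = 3: 3^35 ≡ 1 — hits 1, so not a primitive root.
g = 4: 4^35 ≡ 1 — hits 1, so not a primitive root.
g = 5: 5^35 ≡ 1 — hits 1, so not a primitive root.
g = 6: 6^35 ≡ 1 — hits 1, so not a primitive root.
g = 7: 7^35 ≡ 70; 7^14 ≡ 54; 7^10 ≡ 45 — none is 1, so 7 is a primitive root.
The smallest primitive root modulo 71 is 7.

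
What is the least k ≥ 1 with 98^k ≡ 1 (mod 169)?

By Lagrange's theorem, ord_169(98) divides φ(169) = φ(13^2) = 13·(13−1) = 156 = 2^2 · 3 · 13.
Divisors of 156: 1, 2, 3, 4, 6, 12, 13, 26, 39, 52, 78, 156.
Check 98^d mod 169 for each divisor in increasing order:
98^1 ≡ 98 (mod 169)
98^2 ≡ 140 (mod 169)
98^3 ≡ 31 (mod 169)
98^4 ≡ 165 (mod 169)
98^6 ≡ 116 (mod 169)
98^12 ≡ 105 (mod 169)
98^13 ≡ 150 (mod 169)
98^26 ≡ 23 (mod 169)
98^39 ≡ 70 (mod 169)
98^52 ≡ 22 (mod 169)
98^78 ≡ 168 (mod 169)
98^156 ≡ 1 (mod 169) ✓
Therefore the multiplicative order of 98 modulo 169 is 156.

156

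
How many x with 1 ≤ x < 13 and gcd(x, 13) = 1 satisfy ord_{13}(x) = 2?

φ(13) = 13 − 1 = 12 = 2^2 · 3.
(Z/13Z)^× is cyclic (|G| = 12); a cyclic group of order m has exactly φ(d) elements of each order d | m, and none otherwise.
2 | 12, and φ(2) = 2 − 1 = 1.

1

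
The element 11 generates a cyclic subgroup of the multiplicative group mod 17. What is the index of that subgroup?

1

ord(11) | φ(17) = 17 − 1 = 16 = 2^4.
Divisors of 16: 1, 2, 4, 8, 16.
Compute 11^d (mod 17) for the divisors d until we hit 1:
11^1 ≡ 11
11^2 ≡ 2
11^4 ≡ 4
11^8 ≡ 16
11^16 ≡ 1
So ord_17(11) = 16, hence |⟨11⟩| = 16.
The index is φ(17) / ord(11) = 16 / 16 = 1.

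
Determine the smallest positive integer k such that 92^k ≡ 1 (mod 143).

5

The order of 92 must divide φ(143) = φ(11·13) = (11−1)·(13−1) = 10·12 = 120 = 2^3 · 3 · 5.
Divisors of 120: 1, 2, 3, 4, 5, 6, 8, 10, 12, 15, 20, 24, 30, 40, 60, 120.
Test each divisor d:
92^1 ≡ 92
92^2 ≡ 27
92^3 ≡ 53
92^4 ≡ 14
92^5 ≡ 1
Hence ord(92) = 5.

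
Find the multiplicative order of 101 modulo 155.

The order of 101 must divide φ(155) = φ(5·31) = (5−1)·(31−1) = 4·30 = 120 = 2^3 · 3 · 5.
Divisors of 120: 1, 2, 3, 4, 5, 6, 8, 10, 12, 15, 20, 24, 30, 40, 60, 120.
Check 101^d mod 155 for each divisor in increasing order:
101^1 ≡ 101
101^2 ≡ 126
101^3 ≡ 16
101^4 ≡ 66
101^5 ≡ 1
So ord_155(101) = 5.

5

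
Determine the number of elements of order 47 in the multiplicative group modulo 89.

φ(89) = 89 − 1 = 88 = 2^3 · 11.
Since (Z/89Z)^× is cyclic of order 88, the number of elements of order d is φ(d) when d | 88 and 0 otherwise.
Here 88 is not a multiple of 47, so there are no elements of order 47.

0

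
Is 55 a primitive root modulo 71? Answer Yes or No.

Yes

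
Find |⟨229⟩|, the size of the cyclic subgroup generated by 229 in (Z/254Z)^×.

42

ord(229) | φ(254) = φ(2)·φ(127) = 1·126 = 126 = 2 · 3^2 · 7.
Divisors of 126: 1, 2, 3, 6, 7, 9, 14, 18, 21, 42, 63, 126.
Check 229^d mod 254 for each divisor in increasing order:
229^1 ≡ 229
229^2 ≡ 117
229^3 ≡ 123
229^6 ≡ 143
229^7 ≡ 235
229^9 ≡ 63
229^14 ≡ 107
229^18 ≡ 159
229^21 ≡ 253
229^42 ≡ 1
The smallest such exponent is 42, so the order of 229 is 42.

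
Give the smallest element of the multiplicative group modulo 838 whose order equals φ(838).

φ(838) = φ(2)·φ(419) = 1·418 = 418 = 2 · 11 · 19.
g is a primitive root iff g^(418/q) ≢ 1 (mod 838) for each prime q ∈ {2, 11, 19}.
g = 2: gcd(2, 838) = 2 > 1, not a unit — skip.
g = 3: 3^209 ≡ 1 — hits 1, so not a primitive root.
g = 4: gcd(4, 838) = 2 > 1, not a unit — skip.
g = 5: 5^209 ≡ 1 — hits 1, so not a primitive root.
g = 6: gcd(6, 838) = 2 > 1, not a unit — skip.
g = 7: 7^209 ≡ 1 — hits 1, so not a primitive root.
g = 8: gcd(8, 838) = 2 > 1, not a unit — skip.
g = 9: 9^209 ≡ 1 — hits 1, so not a primitive root.
g = 10: gcd(10, 838) = 2 > 1, not a unit — skip.
g = 11: 11^209 ≡ 837; 11^38 ≡ 753; 11^22 ≡ 7 — none is 1, so 11 is a primitive root.
The smallest primitive root modulo 838 is 11.

11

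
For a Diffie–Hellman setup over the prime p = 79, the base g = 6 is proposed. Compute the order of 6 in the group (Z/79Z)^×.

Since 6 ∈ (Z/79Z)^×, its order divides φ(79) = 79 − 1 = 78 = 2 · 3 · 13.
Divisors of 78: 1, 2, 3, 6, 13, 26, 39, 78.
Check 6^d mod 79 for each divisor in increasing order:
6^1 ≡ 6 (mod 79)
6^2 ≡ 36 (mod 79)
6^3 ≡ 58 (mod 79)
6^6 ≡ 46 (mod 79)
6^13 ≡ 56 (mod 79)
6^26 ≡ 55 (mod 79)
6^39 ≡ 78 (mod 79)
6^78 ≡ 1 (mod 79) ✓
Hence ord(6) = 78.

78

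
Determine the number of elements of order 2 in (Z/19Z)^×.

φ(19) = 19 − 1 = 18 = 2 · 3^2.
In a cyclic group of order 18, there are φ(d) elements of order d for each divisor d of 18, and zero for non-divisors.
2 | 18, and φ(2) = 2 − 1 = 1.

1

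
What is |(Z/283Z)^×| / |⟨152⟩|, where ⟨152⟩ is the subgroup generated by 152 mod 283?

The order of 152 must divide φ(283) = 283 − 1 = 282 = 2 · 3 · 47.
Divisors of 282: 1, 2, 3, 6, 47, 94, 141, 282.
Test each divisor d:
152^1 ≡ 152
152^2 ≡ 181
152^3 ≡ 61
152^6 ≡ 42
152^47 ≡ 1
Thus |⟨152⟩| = ord(152) = 47.
The index is φ(283) / ord(152) = 282 / 47 = 6.

6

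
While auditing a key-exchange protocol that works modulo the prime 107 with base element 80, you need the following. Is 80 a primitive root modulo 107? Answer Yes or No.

φ(107) = 107 − 1 = 106 = 2 · 53.
An element g generates (Z/107Z)^× iff g^(106/q) ≢ 1 (mod 107) for each prime q ∈ {2, 53}.
80^53 ≡ 106 (mod 107)  [q = 2: ≢ 1 ✓]
80^2 ≡ 87 (mod 107)  [q = 53: ≢ 1 ✓]
None equal 1, so ord_107(80) = 106: 80 is a primitive root.

Yes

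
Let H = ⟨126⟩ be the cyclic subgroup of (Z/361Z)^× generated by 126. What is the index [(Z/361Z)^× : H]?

Since 126 ∈ (Z/361Z)^×, its order divides φ(361) = φ(19^2) = 19·(19−1) = 342 = 2 · 3^2 · 19.
Divisors of 342: 1, 2, 3, 6, 9, 18, 19, 38, 57, 114, 171, 342.
Test each divisor d:
126^1 ≡ 126
126^2 ≡ 353
126^3 ≡ 75
126^6 ≡ 210
126^9 ≡ 227
126^18 ≡ 267
126^19 ≡ 69
126^38 ≡ 68
126^57 ≡ 360
126^114 ≡ 1
The order of 126 is 114, so the subgroup it generates has 114 elements.
The index is φ(361) / ord(126) = 342 / 114 = 3.

3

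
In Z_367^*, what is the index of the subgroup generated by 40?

By Lagrange's theorem, ord_367(40) divides φ(367) = 367 − 1 = 366 = 2 · 3 · 61.
Divisors of 366: 1, 2, 3, 6, 61, 122, 183, 366.
Evaluate successive powers at the divisors of 366:
40^1 ≡ 40 (mod 367)
40^2 ≡ 132 (mod 367)
40^3 ≡ 142 (mod 367)
40^6 ≡ 346 (mod 367)
40^61 ≡ 366 (mod 367)
40^122 ≡ 1 (mod 367) ✓
So ord_367(40) = 122, hence |⟨40⟩| = 122.
Index = |(Z/367Z)^×| / |⟨40⟩| = 366 / 122 = 3.

3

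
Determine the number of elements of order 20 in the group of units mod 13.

0

φ(13) = 13 − 1 = 12 = 2^2 · 3.
In a cyclic group of order 12, there are φ(d) elements of order d for each divisor d of 12, and zero for non-divisors.
Since 20 ∤ 12, the count is 0.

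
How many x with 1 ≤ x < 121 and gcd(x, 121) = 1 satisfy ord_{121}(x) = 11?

10

φ(121) = φ(11^2) = 11·(11−1) = 110 = 2 · 5 · 11.
In a cyclic group of order 110, there are φ(d) elements of order d for each divisor d of 110, and zero for non-divisors.
11 | 110, and φ(11) = 11 − 1 = 10.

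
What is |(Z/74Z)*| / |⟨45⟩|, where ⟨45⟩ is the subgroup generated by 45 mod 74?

3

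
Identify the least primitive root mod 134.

φ(134) = φ(2)·φ(67) = 1·66 = 66 = 2 · 3 · 11.
g is a primitive root iff g^(66/q) ≢ 1 (mod 134) for each prime q ∈ {2, 3, 11}.
g = 2: gcd(2, 134) = 2 > 1, not a unit — skip.
g = 3: 3^33 ≡ 133; 3^22 ≡ 1 — hits 1, so not a primitive root.
g = 4: gcd(4, 134) = 2 > 1, not a unit — skip.
g = 5: 5^33 ≡ 133; 5^22 ≡ 1 — hits 1, so not a primitive root.
g = 6: gcd(6, 134) = 2 > 1, not a unit — skip.
g = 7: 7^33 ≡ 133; 7^22 ≡ 29; 7^6 ≡ 131 — none is 1, so 7 is a primitive root.
Hence the least primitive root of 134 is 7.

7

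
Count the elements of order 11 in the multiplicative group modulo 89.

10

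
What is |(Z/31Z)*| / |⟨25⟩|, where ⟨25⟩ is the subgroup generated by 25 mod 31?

Since 25 ∈ (Z/31Z)^×, its order divides φ(31) = 31 − 1 = 30 = 2 · 3 · 5.
Divisors of 30: 1, 2, 3, 5, 6, 10, 15, 30.
Check 25^d mod 31 for each divisor in increasing order:
25^1 ≡ 25 (mod 31)
25^2 ≡ 5 (mod 31)
25^3 ≡ 1 (mod 31) ✓
The order of 25 is 3, so the subgroup it generates has 3 elements.
[(Z/31Z)^× : ⟨25⟩] = 30/3 = 10.

10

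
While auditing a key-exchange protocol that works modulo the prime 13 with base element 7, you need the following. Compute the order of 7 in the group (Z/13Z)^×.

ord(7) | φ(13) = 13 − 1 = 12 = 2^2 · 3.
Divisors of 12: 1, 2, 3, 4, 6, 12.
Evaluate successive powers at the divisors of 12:
7^1 ≡ 7 (mod 13)
7^2 ≡ 10 (mod 13)
7^3 ≡ 5 (mod 13)
7^4 ≡ 9 (mod 13)
7^6 ≡ 12 (mod 13)
7^12 ≡ 1 (mod 13) ✓
Therefore the multiplicative order of 7 modulo 13 is 12.

12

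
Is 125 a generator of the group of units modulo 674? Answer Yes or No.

φ(674) = φ(2)·φ(337) = 1·336 = 336 = 2^4 · 3 · 7.
Test 125^(336/q) mod 674 for each prime factor q of 336:
125^168 ≡ 673 (mod 674)  [q = 2: ≢ 1 ✓]
125^112 ≡ 1 (mod 674)  [q = 3: ≡ 1 ✗]
125^48 ≡ 175 (mod 674)  [q = 7: ≢ 1 ✓]
Since 125^112 ≡ 1, the order of 125 divides 112 < 336, so 125 is not a primitive root.

No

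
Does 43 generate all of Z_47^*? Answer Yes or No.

φ(47) = 47 − 1 = 46 = 2 · 23.
Test 43^(46/q) mod 47 for each prime factor q of 46:
43^23 ≡ 46 (mod 47)  [q = 2: ≢ 1 ✓]
43^2 ≡ 16 (mod 47)  [q = 23: ≢ 1 ✓]
Every test exponent gives a nontrivial residue, hence 43 generates the full group.

Yes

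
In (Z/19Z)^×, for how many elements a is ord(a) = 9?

6

φ(19) = 19 − 1 = 18 = 2 · 3^2.
In a cyclic group of order 18, there are φ(d) elements of order d for each divisor d of 18, and zero for non-divisors.
9 = 3^2 divides 18, and φ(9) = 6.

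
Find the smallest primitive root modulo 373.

φ(373) = 373 − 1 = 372 = 2^2 · 3 · 31.
Test candidates g = 2, 3, … against the prime factors q ∈ {2, 3, 31} of φ(373): g is a generator iff g^(372/q) ≢ 1 for every such q.
g = 2: 2^186 ≡ 372; 2^124 ≡ 284; 2^12 ≡ 366 — none is 1, so 2 is a primitive root.
Hence the least primitive root of 373 is 2.

2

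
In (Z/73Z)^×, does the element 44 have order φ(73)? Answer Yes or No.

φ(73) = 73 − 1 = 72 = 2^3 · 3^2.
Test 44^(72/q) mod 73 for each prime factor q of 72:
44^36 ≡ 72 (mod 73)  [q = 2: ≢ 1 ✓]
44^24 ≡ 64 (mod 73)  [q = 3: ≢ 1 ✓]
Every test exponent gives a nontrivial residue, hence 44 generates the full group.

Yes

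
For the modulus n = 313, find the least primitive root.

10

φ(313) = 313 − 1 = 312 = 2^3 · 3 · 13.
g is a primitive root iff g^(312/q) ≢ 1 (mod 313) for each prime q ∈ {2, 3, 13}.
g = 2: 2^156 ≡ 1 — hits 1, so not a primitive root.
g = 3: 3^156 ≡ 1 — hits 1, so not a primitive root.
g = 4: 4^156 ≡ 1 — hits 1, so not a primitive root.
g = 5: 5^156 ≡ 312; 5^104 ≡ 1 — hits 1, so not a primitive root.
g = 6: 6^156 ≡ 1 — hits 1, so not a primitive root.
g = 7: 7^156 ≡ 312; 7^104 ≡ 1 — hits 1, so not a primitive root.
g = 8: 8^156 ≡ 1 — hits 1, so not a primitive root.
g = 9: 9^156 ≡ 1 — hits 1, so not a primitive root.
g = 10: 10^156 ≡ 312; 10^104 ≡ 214; 10^24 ≡ 103 — none is 1, so 10 is a primitive root.
So 10 is the smallest generator of (Z/313Z)^×.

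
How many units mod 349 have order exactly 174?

φ(349) = 349 − 1 = 348 = 2^2 · 3 · 29.
(Z/349Z)^× is cyclic (|G| = 348); a cyclic group of order m has exactly φ(d) elements of each order d | m, and none otherwise.
174 = 2 · 3 · 29 divides 348, and φ(174) = 56.

56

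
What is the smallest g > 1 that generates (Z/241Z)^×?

7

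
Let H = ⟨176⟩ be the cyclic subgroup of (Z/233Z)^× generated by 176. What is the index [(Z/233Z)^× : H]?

ord(176) | φ(233) = 233 − 1 = 232 = 2^3 · 29.
Divisors of 232: 1, 2, 4, 8, 29, 58, 116, 232.
Compute 176^d (mod 233) for the divisors d until we hit 1:
176^1 ≡ 176 (mod 233)
176^2 ≡ 220 (mod 233)
176^4 ≡ 169 (mod 233)
176^8 ≡ 135 (mod 233)
176^29 ≡ 12 (mod 233)
176^58 ≡ 144 (mod 233)
176^116 ≡ 232 (mod 233)
176^232 ≡ 1 (mod 233) ✓
Thus |⟨176⟩| = ord(176) = 232.
[(Z/233Z)^× : ⟨176⟩] = 232/232 = 1.

1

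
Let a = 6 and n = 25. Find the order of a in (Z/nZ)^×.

Since 6 ∈ (Z/25Z)^×, its order divides φ(25) = φ(5^2) = 5·(5−1) = 20 = 2^2 · 5.
Divisors of 20: 1, 2, 4, 5, 10, 20.
Evaluate successive powers at the divisors of 20:
6^1 ≡ 6
6^2 ≡ 11
6^4 ≡ 21
6^5 ≡ 1
The smallest such exponent is 5, so the order of 6 is 5.

5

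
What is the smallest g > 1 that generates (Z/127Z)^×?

φ(127) = 127 − 1 = 126 = 2 · 3^2 · 7.
Test candidates g = 2, 3, … against the prime factors q ∈ {2, 3, 7} of φ(127): g is a generator iff g^(126/q) ≢ 1 for every such q.
g = 2: 2^63 ≡ 1 — hits 1, so not a primitive root.
g = 3: 3^63 ≡ 126; 3^42 ≡ 107; 3^18 ≡ 4 — none is 1, so 3 is a primitive root.
The smallest primitive root modulo 127 is 3.

3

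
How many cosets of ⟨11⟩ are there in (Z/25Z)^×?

4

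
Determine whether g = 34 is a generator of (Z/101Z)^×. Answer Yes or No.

Yes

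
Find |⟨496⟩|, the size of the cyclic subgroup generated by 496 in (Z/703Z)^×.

ord(496) | φ(703) = φ(19·37) = (19−1)·(37−1) = 18·36 = 648 = 2^3 · 3^4.
Divisors of 648: 1, 2, 3, 4, 6, 8, 9, 12, 18, 24, 27, 36, 54, 72, 81, 108, 162, 216, 324, 648.
Compute 496^d (mod 703) for the divisors d until we hit 1:
496^1 ≡ 496 (mod 703)
496^2 ≡ 669 (mod 703)
496^3 ≡ 8 (mod 703)
496^4 ≡ 453 (mod 703)
496^6 ≡ 64 (mod 703)
496^8 ≡ 636 (mod 703)
496^9 ≡ 512 (mod 703)
496^12 ≡ 581 (mod 703)
496^18 ≡ 628 (mod 703)
496^24 ≡ 121 (mod 703)
496^27 ≡ 265 (mod 703)
496^36 ≡ 1 (mod 703) ✓
Hence ord(496) = 36.

36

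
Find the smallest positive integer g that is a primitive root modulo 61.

φ(61) = 61 − 1 = 60 = 2^2 · 3 · 5.
g is a primitive root iff g^(60/q) ≢ 1 (mod 61) for each prime q ∈ {2, 3, 5}.
g = 2: 2^30 ≡ 60; 2^20 ≡ 47; 2^12 ≡ 9 — none is 1, so 2 is a primitive root.
Hence the least primitive root of 61 is 2.

2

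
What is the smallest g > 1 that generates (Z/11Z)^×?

2

φ(11) = 11 − 1 = 10 = 2 · 5.
g is a primitive root iff g^(10/q) ≢ 1 (mod 11) for each prime q ∈ {2, 5}.
g = 2: 2^5 ≡ 10; 2^2 ≡ 4 — none is 1, so 2 is a primitive root.
Hence the least primitive root of 11 is 2.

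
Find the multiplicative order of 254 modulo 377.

84

ord(254) | φ(377) = φ(13·29) = (13−1)·(29−1) = 12·28 = 336 = 2^4 · 3 · 7.
Divisors of 336: 1, 2, 3, 4, 6, 7, 8, 12, 14, 16, 21, 24, 28, 42, 48, 56, 84, 112, 168, 336.
Check 254^d mod 377 for each divisor in increasing order:
254^1 ≡ 254 (mod 377)
254^2 ≡ 49 (mod 377)
254^3 ≡ 5 (mod 377)
254^4 ≡ 139 (mod 377)
254^6 ≡ 25 (mod 377)
254^7 ≡ 318 (mod 377)
254^8 ≡ 94 (mod 377)
254^12 ≡ 248 (mod 377)
254^14 ≡ 88 (mod 377)
254^16 ≡ 165 (mod 377)
254^21 ≡ 86 (mod 377)
254^24 ≡ 53 (mod 377)
254^28 ≡ 204 (mod 377)
254^42 ≡ 233 (mod 377)
254^48 ≡ 170 (mod 377)
254^56 ≡ 146 (mod 377)
254^84 ≡ 1 (mod 377) ✓
Therefore the multiplicative order of 254 modulo 377 is 84.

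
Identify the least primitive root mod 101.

φ(101) = 101 − 1 = 100 = 2^2 · 5^2.
g is a primitive root iff g^(100/q) ≢ 1 (mod 101) for each prime q ∈ {2, 5}.
g = 2: 2^50 ≡ 100; 2^20 ≡ 95 — none is 1, so 2 is a primitive root.
The smallest primitive root modulo 101 is 2.

2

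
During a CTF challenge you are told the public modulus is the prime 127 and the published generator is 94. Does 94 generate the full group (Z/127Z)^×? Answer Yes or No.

No

φ(127) = 127 − 1 = 126 = 2 · 3^2 · 7.
94 is a primitive root mod 127 iff 94^(φ(127)/q) ≢ 1 for every prime q | φ(127), i.e. q ∈ {2, 3, 7}.
94^63 ≡ 1 (mod 127)  [q = 2: ≡ 1 ✗]
94^42 ≡ 1 (mod 127)  [q = 3: ≡ 1 ✗]
94^18 ≡ 32 (mod 127)  [q = 7: ≢ 1 ✓]
94^63 ≡ 1 shows ord(94) | 63, strictly less than φ(127); not a primitive root.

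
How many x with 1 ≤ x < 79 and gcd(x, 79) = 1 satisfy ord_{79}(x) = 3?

2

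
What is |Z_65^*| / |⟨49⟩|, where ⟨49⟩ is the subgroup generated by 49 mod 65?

8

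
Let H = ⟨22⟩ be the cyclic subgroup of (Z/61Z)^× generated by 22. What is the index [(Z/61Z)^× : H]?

4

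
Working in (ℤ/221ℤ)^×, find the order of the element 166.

By Lagrange's theorem, ord_221(166) divides φ(221) = φ(13·17) = (13−1)·(17−1) = 12·16 = 192 = 2^6 · 3.
Divisors of 192: 1, 2, 3, 4, 6, 8, 12, 16, 24, 32, 48, 64, 96, 192.
Test each divisor d:
166^1 ≡ 166
166^2 ≡ 152
166^3 ≡ 38
166^4 ≡ 120
166^6 ≡ 118
166^8 ≡ 35
166^12 ≡ 1
So ord_221(166) = 12.

12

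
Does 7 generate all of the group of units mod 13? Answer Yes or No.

Yes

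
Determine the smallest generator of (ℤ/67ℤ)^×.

2

φ(67) = 67 − 1 = 66 = 2 · 3 · 11.
Test candidates g = 2, 3, … against the prime factors q ∈ {2, 3, 11} of φ(67): g is a generator iff g^(66/q) ≢ 1 for every such q.
g = 2: 2^33 ≡ 66; 2^22 ≡ 37; 2^6 ≡ 64 — none is 1, so 2 is a primitive root.
So 2 is the smallest generator of (Z/67Z)^×.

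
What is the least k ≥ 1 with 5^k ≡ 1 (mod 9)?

6

ord(5) | φ(9) = φ(3^2) = 3·(3−1) = 6 = 2 · 3.
Divisors of 6: 1, 2, 3, 6.
Evaluate successive powers at the divisors of 6:
5^1 ≡ 5 (mod 9)
5^2 ≡ 7 (mod 9)
5^3 ≡ 8 (mod 9)
5^6 ≡ 1 (mod 9) ✓
The smallest such exponent is 6, so the order of 5 is 6.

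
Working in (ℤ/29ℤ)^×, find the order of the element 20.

ord(20) | φ(29) = 29 − 1 = 28 = 2^2 · 7.
Divisors of 28: 1, 2, 4, 7, 14, 28.
Compute 20^d (mod 29) for the divisors d until we hit 1:
20^1 ≡ 20 (mod 29)
20^2 ≡ 23 (mod 29)
20^4 ≡ 7 (mod 29)
20^7 ≡ 1 (mod 29) ✓
So ord_29(20) = 7.

7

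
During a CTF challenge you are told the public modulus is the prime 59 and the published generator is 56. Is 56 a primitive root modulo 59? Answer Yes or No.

φ(59) = 59 − 1 = 58 = 2 · 29.
An element g generates (Z/59Z)^× iff g^(58/q) ≢ 1 (mod 59) for each prime q ∈ {2, 29}.
56^29 ≡ 58 (mod 59)  [q = 2: ≢ 1 ✓]
56^2 ≡ 9 (mod 59)  [q = 29: ≢ 1 ✓]
Every test exponent gives a nontrivial residue, hence 56 generates the full group.

Yes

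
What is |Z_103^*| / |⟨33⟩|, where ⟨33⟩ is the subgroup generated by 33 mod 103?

2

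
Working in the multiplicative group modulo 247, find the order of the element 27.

6

ord(27) | φ(247) = φ(13·19) = (13−1)·(19−1) = 12·18 = 216 = 2^3 · 3^3.
Divisors of 216: 1, 2, 3, 4, 6, 8, 9, 12, 18, 24, 27, 36, 54, 72, 108, 216.
Check 27^d mod 247 for each divisor in increasing order:
27^1 ≡ 27 (mod 247)
27^2 ≡ 235 (mod 247)
27^3 ≡ 170 (mod 247)
27^4 ≡ 144 (mod 247)
27^6 ≡ 1 (mod 247) ✓
Hence ord(27) = 6.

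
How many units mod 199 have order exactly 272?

0

φ(199) = 199 − 1 = 198 = 2 · 3^2 · 11.
(Z/199Z)^× is cyclic (|G| = 198); a cyclic group of order m has exactly φ(d) elements of each order d | m, and none otherwise.
Here 198 is not a multiple of 272, so there are no elements of order 272.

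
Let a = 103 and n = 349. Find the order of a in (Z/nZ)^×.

The order of 103 must divide φ(349) = 349 − 1 = 348 = 2^2 · 3 · 29.
Divisors of 348: 1, 2, 3, 4, 6, 12, 29, 58, 87, 116, 174, 348.
Check 103^d mod 349 for each divisor in increasing order:
103^1 ≡ 103 (mod 349)
103^2 ≡ 139 (mod 349)
103^3 ≡ 8 (mod 349)
103^4 ≡ 126 (mod 349)
103^6 ≡ 64 (mod 349)
103^12 ≡ 257 (mod 349)
103^29 ≡ 136 (mod 349)
103^58 ≡ 348 (mod 349)
103^87 ≡ 213 (mod 349)
103^116 ≡ 1 (mod 349) ✓
Hence ord(103) = 116.

116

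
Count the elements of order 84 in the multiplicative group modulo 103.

φ(103) = 103 − 1 = 102 = 2 · 3 · 17.
In a cyclic group of order 102, there are φ(d) elements of order d for each divisor d of 102, and zero for non-divisors.
Since 84 ∤ 102, the count is 0.

0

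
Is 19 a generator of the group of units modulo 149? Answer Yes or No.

No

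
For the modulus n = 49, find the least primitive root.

3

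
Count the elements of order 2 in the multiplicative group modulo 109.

1

φ(109) = 109 − 1 = 108 = 2^2 · 3^3.
In a cyclic group of order 108, there are φ(d) elements of order d for each divisor d of 108, and zero for non-divisors.
2 | 108, and φ(2) = 2 − 1 = 1.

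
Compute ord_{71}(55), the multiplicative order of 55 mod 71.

70

Since 55 ∈ (Z/71Z)^×, its order divides φ(71) = 71 − 1 = 70 = 2 · 5 · 7.
Divisors of 70: 1, 2, 5, 7, 10, 14, 35, 70.
Check 55^d mod 71 for each divisor in increasing order:
55^1 ≡ 55 (mod 71)
55^2 ≡ 43 (mod 71)
55^5 ≡ 23 (mod 71)
55^7 ≡ 66 (mod 71)
55^10 ≡ 32 (mod 71)
55^14 ≡ 25 (mod 71)
55^35 ≡ 70 (mod 71)
55^70 ≡ 1 (mod 71) ✓
Therefore the multiplicative order of 55 modulo 71 is 70.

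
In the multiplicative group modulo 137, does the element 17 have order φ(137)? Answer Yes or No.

No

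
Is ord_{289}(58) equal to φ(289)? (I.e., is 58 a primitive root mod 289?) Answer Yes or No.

φ(289) = φ(17^2) = 17·(17−1) = 272 = 2^4 · 17.
It suffices to check that the order of 58 is not a proper divisor of 272: compute 58^(272/q) for q ∈ {2, 17}.
58^136 ≡ 288 (mod 289)  [q = 2: ≢ 1 ✓]
58^16 ≡ 86 (mod 289)  [q = 17: ≢ 1 ✓]
Every test exponent gives a nontrivial residue, hence 58 generates the full group.

Yes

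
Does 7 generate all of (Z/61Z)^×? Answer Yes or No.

φ(61) = 61 − 1 = 60 = 2^2 · 3 · 5.
An element g generates (Z/61Z)^× iff g^(60/q) ≢ 1 (mod 61) for each prime q ∈ {2, 3, 5}.
7^30 ≡ 60 (mod 61)  [q = 2: ≢ 1 ✓]
7^20 ≡ 47 (mod 61)  [q = 3: ≢ 1 ✓]
7^12 ≡ 34 (mod 61)  [q = 5: ≢ 1 ✓]
None equal 1, so ord_61(7) = 60: 7 is a primitive root.

Yes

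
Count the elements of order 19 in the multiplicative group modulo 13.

φ(13) = 13 − 1 = 12 = 2^2 · 3.
(Z/13Z)^× is cyclic (|G| = 12); a cyclic group of order m has exactly φ(d) elements of each order d | m, and none otherwise.
Here 12 is not a multiple of 19, so there are no elements of order 19.

0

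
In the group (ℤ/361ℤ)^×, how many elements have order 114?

36

φ(361) = φ(19^2) = 19·(19−1) = 342 = 2 · 3^2 · 19.
(Z/361Z)^× is cyclic (|G| = 342); a cyclic group of order m has exactly φ(d) elements of each order d | m, and none otherwise.
114 = 2 · 3 · 19 divides 342, and φ(114) = 36.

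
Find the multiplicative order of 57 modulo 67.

66

ord(57) | φ(67) = 67 − 1 = 66 = 2 · 3 · 11.
Divisors of 66: 1, 2, 3, 6, 11, 22, 33, 66.
Compute 57^d (mod 67) for the divisors d until we hit 1:
57^1 ≡ 57 (mod 67)
57^2 ≡ 33 (mod 67)
57^3 ≡ 5 (mod 67)
57^6 ≡ 25 (mod 67)
57^11 ≡ 38 (mod 67)
57^22 ≡ 37 (mod 67)
57^33 ≡ 66 (mod 67)
57^66 ≡ 1 (mod 67) ✓
The smallest such exponent is 66, so the order of 57 is 66.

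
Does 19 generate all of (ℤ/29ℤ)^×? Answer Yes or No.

Yes

φ(29) = 29 − 1 = 28 = 2^2 · 7.
Test 19^(28/q) mod 29 for each prime factor q of 28:
19^14 ≡ 28 (mod 29)  [q = 2: ≢ 1 ✓]
19^4 ≡ 24 (mod 29)  [q = 7: ≢ 1 ✓]
All checks pass, so 19 has order 28 and is a primitive root modulo 29.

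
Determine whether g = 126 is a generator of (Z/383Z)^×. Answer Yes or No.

No

φ(383) = 383 − 1 = 382 = 2 · 191.
126 is a primitive root mod 383 iff 126^(φ(383)/q) ≢ 1 for every prime q | φ(383), i.e. q ∈ {2, 191}.
126^191 ≡ 1 (mod 383)  [q = 2: ≡ 1 ✗]
126^2 ≡ 173 (mod 383)  [q = 191: ≢ 1 ✓]
126^191 ≡ 1 shows ord(126) | 191, strictly less than φ(383); not a primitive root.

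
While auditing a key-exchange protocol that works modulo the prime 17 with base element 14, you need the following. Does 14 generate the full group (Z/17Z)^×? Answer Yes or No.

Yes

φ(17) = 17 − 1 = 16 = 2^4.
It suffices to check that the order of 14 is not a proper divisor of 16: compute 14^(16/q) for q ∈ {2}.
14^8 ≡ 16 (mod 17)  [q = 2: ≢ 1 ✓]
Every test exponent gives a nontrivial residue, hence 14 generates the full group.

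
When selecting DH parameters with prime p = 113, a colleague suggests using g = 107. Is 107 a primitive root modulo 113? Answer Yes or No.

φ(113) = 113 − 1 = 112 = 2^4 · 7.
An element g generates (Z/113Z)^× iff g^(112/q) ≢ 1 (mod 113) for each prime q ∈ {2, 7}.
107^56 ≡ 112 (mod 113)  [q = 2: ≢ 1 ✓]
107^16 ≡ 30 (mod 113)  [q = 7: ≢ 1 ✓]
All checks pass, so 107 has order 112 and is a primitive root modulo 113.

Yes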